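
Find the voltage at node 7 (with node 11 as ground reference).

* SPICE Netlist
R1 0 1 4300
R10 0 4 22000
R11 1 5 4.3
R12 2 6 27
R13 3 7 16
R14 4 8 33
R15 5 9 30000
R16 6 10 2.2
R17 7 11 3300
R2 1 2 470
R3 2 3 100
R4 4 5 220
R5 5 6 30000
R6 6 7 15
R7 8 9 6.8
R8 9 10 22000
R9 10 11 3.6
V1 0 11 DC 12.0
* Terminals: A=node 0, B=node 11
Nodal analysis, taking node 11 as the 0 V reference.
Source V1 fixes V_0 = 12 V.
KCL at each unknown node (sum of currents leaving = 0; resistances in Ω):
  Node 1: (V_1 - 12)/4300 + (V_1 - V_2)/470 + (V_1 - V_5)/4.3 = 0
  Node 2: (V_2 - V_1)/470 + (V_2 - V_3)/100 + (V_2 - V_6)/27 = 0
  Node 3: (V_3 - V_2)/100 + (V_3 - V_7)/16 = 0
  Node 4: (V_4 - V_5)/220 + (V_4 - 12)/22000 + (V_4 - V_8)/33 = 0
  Node 5: (V_5 - V_4)/220 + (V_5 - V_6)/30000 + (V_5 - V_1)/4.3 + (V_5 - V_9)/30000 = 0
  Node 6: (V_6 - V_5)/30000 + (V_6 - V_7)/15 + (V_6 - V_2)/27 + (V_6 - V_10)/2.2 = 0
  Node 7: (V_7 - V_6)/15 + (V_7 - V_3)/16 + (V_7 - 0)/3300 = 0
  Node 8: (V_8 - V_9)/6.8 + (V_8 - V_4)/33 = 0
  Node 9: (V_9 - V_8)/6.8 + (V_9 - V_10)/22000 + (V_9 - V_5)/30000 = 0
  Node 10: (V_10 - V_9)/22000 + (V_10 - 0)/3.6 + (V_10 - V_6)/2.2 = 0
Collecting terms (coefficients in siemens):
  0.2349·V_1 - 0.002128·V_2 - 0.2326·V_5 = 0.002791
  0.04916·V_2 - 0.002128·V_1 - 0.01·V_3 - 0.03704·V_6 = 0
  0.0725·V_3 - 0.01·V_2 - 0.0625·V_7 = 0
  0.03489·V_4 - 0.004545·V_5 - 0.0303·V_8 = 0.0005455
  0.2372·V_5 - 0.2326·V_1 - 0.004545·V_4 - 0.00003333·V_6 - 0.00003333·V_9 = 0
  0.5583·V_6 - 0.03704·V_2 - 0.00003333·V_5 - 0.06667·V_7 - 0.4545·V_10 = 0
  0.1295·V_7 - 0.0625·V_3 - 0.06667·V_6 = 0
  0.1774·V_8 - 0.0303·V_4 - 0.1471·V_9 = 0
  0.1471·V_9 - 0.00003333·V_5 - 0.1471·V_8 - 0.00004545·V_10 = 0
  0.7324·V_10 - 0.4545·V_6 - 0.00004545·V_9 = 0
Solving these 10 simultaneous equations (Gaussian elimination) gives:
  V_1 = 1.409 V, V_2 = 0.08012 V, V_3 = 0.03175 V, V_4 = 1.5 V
  V_5 = 1.41 V, V_6 = 0.01686 V, V_7 = 0.02401 V, V_8 = 1.497 V
  V_9 = 1.497 V, V_10 = 0.01056 V
The requested potential is V_7 = 0.02401 V.

Final answer: V_7 = 0.02401 V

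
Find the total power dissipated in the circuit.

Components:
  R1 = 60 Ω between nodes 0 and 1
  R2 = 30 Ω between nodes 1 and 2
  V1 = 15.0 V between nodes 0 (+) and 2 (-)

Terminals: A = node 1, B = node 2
Nodal analysis, taking node 2 as the 0 V reference.
Source V1 fixes V_0 = 15 V.
KCL at each unknown node (sum of currents leaving = 0; resistances in Ω):
  Node 1: (V_1 - 15)/60 + (V_1 - 0)/30 = 0
Collecting terms: 0.05 × V_1 = 0.25  =>  V_1 = 5 V
Power in each resistor, P = (ΔV)²/R:
  P_R1 = (15 - 5)²/60 = 1.667 W
  P_R2 = (5 - 0)²/30 = 0.8333 W
P_total = P_R1 + P_R2 = 2.5 W

Final answer: 2.5 W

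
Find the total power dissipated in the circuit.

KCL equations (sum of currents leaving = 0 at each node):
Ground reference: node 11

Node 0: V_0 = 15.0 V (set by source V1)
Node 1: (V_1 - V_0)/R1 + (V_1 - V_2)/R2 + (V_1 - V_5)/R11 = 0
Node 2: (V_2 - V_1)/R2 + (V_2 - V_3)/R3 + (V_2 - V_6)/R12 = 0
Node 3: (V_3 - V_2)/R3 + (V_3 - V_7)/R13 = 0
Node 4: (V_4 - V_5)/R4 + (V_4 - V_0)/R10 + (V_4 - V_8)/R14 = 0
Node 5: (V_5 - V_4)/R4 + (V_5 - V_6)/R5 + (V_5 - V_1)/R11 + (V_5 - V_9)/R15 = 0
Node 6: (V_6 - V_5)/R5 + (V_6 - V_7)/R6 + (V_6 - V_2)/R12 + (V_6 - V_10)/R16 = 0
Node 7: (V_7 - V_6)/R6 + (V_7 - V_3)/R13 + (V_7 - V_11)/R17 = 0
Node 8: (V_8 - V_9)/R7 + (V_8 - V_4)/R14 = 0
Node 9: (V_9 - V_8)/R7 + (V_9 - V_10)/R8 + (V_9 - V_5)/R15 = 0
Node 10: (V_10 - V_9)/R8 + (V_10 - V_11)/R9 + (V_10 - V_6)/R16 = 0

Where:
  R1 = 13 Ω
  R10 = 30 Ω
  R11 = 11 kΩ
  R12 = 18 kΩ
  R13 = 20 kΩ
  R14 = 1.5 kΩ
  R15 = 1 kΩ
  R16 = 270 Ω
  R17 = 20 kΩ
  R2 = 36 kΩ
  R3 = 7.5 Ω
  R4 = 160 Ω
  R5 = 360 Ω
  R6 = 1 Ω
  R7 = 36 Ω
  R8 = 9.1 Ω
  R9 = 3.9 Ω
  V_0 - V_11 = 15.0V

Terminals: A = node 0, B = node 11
Nodal analysis, taking node 11 as the 0 V reference.
Source V1 fixes V_0 = 15 V.
KCL at each unknown node (sum of currents leaving = 0; resistances in Ω):
  Node 1: (V_1 - 15)/13 + (V_1 - V_2)/36000 + (V_1 - V_5)/11000 = 0
  Node 2: (V_2 - V_1)/36000 + (V_2 - V_3)/7.5 + (V_2 - V_6)/18000 = 0
  Node 3: (V_3 - V_2)/7.5 + (V_3 - V_7)/20000 = 0
  Node 4: (V_4 - V_5)/160 + (V_4 - 15)/30 + (V_4 - V_8)/1500 = 0
  Node 5: (V_5 - V_4)/160 + (V_5 - V_6)/360 + (V_5 - V_1)/11000 + (V_5 - V_9)/1000 = 0
  Node 6: (V_6 - V_5)/360 + (V_6 - V_7)/1 + (V_6 - V_2)/18000 + (V_6 - V_10)/270 = 0
  Node 7: (V_7 - V_6)/1 + (V_7 - V_3)/20000 + (V_7 - 0)/20000 = 0
  Node 8: (V_8 - V_9)/36 + (V_8 - V_4)/1500 = 0
  Node 9: (V_9 - V_8)/36 + (V_9 - V_10)/9.1 + (V_9 - V_5)/1000 = 0
  Node 10: (V_10 - V_9)/9.1 + (V_10 - 0)/3.9 + (V_10 - V_6)/270 = 0
Collecting terms (coefficients in siemens):
  0.07704·V_1 - 0.00002778·V_2 - 0.00009091·V_5 = 1.154
  0.1334·V_2 - 0.00002778·V_1 - 0.1333·V_3 - 0.00005556·V_6 = 0
  0.1334·V_3 - 0.1333·V_2 - 0.00005·V_7 = 0
  0.04025·V_4 - 0.00625·V_5 - 0.0006667·V_8 = 0.5
  0.01012·V_5 - 0.00009091·V_1 - 0.00625·V_4 - 0.002778·V_6 - 0.001·V_9 = 0
  1.007·V_6 - 0.00005556·V_2 - 0.002778·V_5 - 1·V_7 - 0.003704·V_10 = 0
  1·V_7 - 0.00005·V_3 - 1·V_6 = 0
  0.02844·V_8 - 0.0006667·V_4 - 0.02778·V_9 = 0
  0.1387·V_9 - 0.001·V_5 - 0.02778·V_8 - 0.1099·V_10 = 0
  0.37·V_10 - 0.003704·V_6 - 0.1099·V_9 = 0
Solving these 10 simultaneous equations (Gaussian elimination) gives:
  V_1 = 14.99 V, V_2 = 6.579 V, V_3 = 6.578 V, V_4 = 13.99 V
  V_5 = 10 V, V_6 = 4.365 V, V_7 = 4.365 V, V_8 = 0.6237 V
  V_9 = 0.303 V, V_10 = 0.1337 V
Power in each resistor, P = (ΔV)²/R:
  P_R1 = (15 - 14.99)²/13 = 0.00000614 W
  P_R2 = (14.99 - 6.579)²/36000 = 0.001966 W
  P_R3 = (6.579 - 6.578)²/7.5 = 0.00000009185 W
  P_R4 = (13.99 - 10)²/160 = 0.09921 W
  P_R5 = (10 - 4.365)²/360 = 0.08825 W
  P_R6 = (4.365 - 4.365)²/1 = 0.00000001157 W
  P_R7 = (0.6237 - 0.303)²/36 = 0.002857 W
  P_R8 = (0.303 - 0.1337)²/9.1 = 0.00315 W
  P_R9 = (0.1337 - 0)²/3.9 = 0.004583 W
  P_R10 = (15 - 13.99)²/30 = 0.03429 W
  P_R11 = (14.99 - 10)²/11000 = 0.002263 W
  P_R12 = (6.579 - 4.365)²/18000 = 0.0002723 W
  P_R13 = (6.578 - 4.365)²/20000 = 0.0002449 W
  P_R14 = (13.99 - 0.6237)²/1500 = 0.119 W
  P_R15 = (10 - 0.303)²/1000 = 0.09406 W
  P_R16 = (4.365 - 0.1337)²/270 = 0.06631 W
  P_R17 = (4.365 - 0)²/20000 = 0.0009527 W
P_total = P_R1 + P_R2 + P_R3 + P_R4 + P_R5 + P_R6 + P_R7 + P_R8 + P_R9 + P_R10 + P_R11 + P_R12 + P_R13 + P_R14 + P_R15 + P_R16 + P_R17 = 0.5175 W

Final answer: 0.5175 W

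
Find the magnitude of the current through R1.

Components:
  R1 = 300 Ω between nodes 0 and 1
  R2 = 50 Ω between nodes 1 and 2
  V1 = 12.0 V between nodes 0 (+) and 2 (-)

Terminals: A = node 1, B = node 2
Nodal analysis, taking node 2 as the 0 V reference.
Source V1 fixes V_0 = 12 V.
KCL at each unknown node (sum of currents leaving = 0; resistances in Ω):
  Node 1: (V_1 - 12)/300 + (V_1 - 0)/50 = 0
Collecting terms: 0.02333 × V_1 = 0.04  =>  V_1 = 1.714 V
I_R1 = (V_0 - V_1)/R1 = (12 - 1.714)/300 = 0.03429 A
|I_R1| = 0.03429 A

Final answer: |I_R1| = 0.03429 A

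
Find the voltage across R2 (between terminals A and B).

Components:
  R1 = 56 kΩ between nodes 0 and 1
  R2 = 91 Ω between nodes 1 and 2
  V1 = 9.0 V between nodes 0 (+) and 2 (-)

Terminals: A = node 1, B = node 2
R1 and R2 are in series across V1 (node 0 → node 1 → node 2), and the output A–B is taken across R2, so this is a voltage divider.
Series current: I = V1/(R1 + R2) = 9/(56000 + 91) = 9/56090 = 0.0001605 A
V_R2 = I × R2 = V1 × R2/(R1 + R2) = 9 × 91/56090 = 0.0146 V

Final answer: 0.0146 V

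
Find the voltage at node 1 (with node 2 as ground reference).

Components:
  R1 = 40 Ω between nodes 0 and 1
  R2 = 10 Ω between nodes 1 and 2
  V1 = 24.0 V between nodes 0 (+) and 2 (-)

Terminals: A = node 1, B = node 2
Nodal analysis, taking node 2 as the 0 V reference.
Source V1 fixes V_0 = 24 V.
KCL at each unknown node (sum of currents leaving = 0; resistances in Ω):
  Node 1: (V_1 - 24)/40 + (V_1 - 0)/10 = 0
Collecting terms: 0.125 × V_1 = 0.6  =>  V_1 = 4.8 V
The requested potential is V_1 = 4.8 V.

Final answer: V_1 = 4.8 V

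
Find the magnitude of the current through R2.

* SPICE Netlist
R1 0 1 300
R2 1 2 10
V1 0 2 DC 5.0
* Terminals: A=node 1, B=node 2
Nodal analysis, taking node 2 as the 0 V reference.
Source V1 fixes V_0 = 5 V.
KCL at each unknown node (sum of currents leaving = 0; resistances in Ω):
  Node 1: (V_1 - 5)/300 + (V_1 - 0)/10 = 0
Collecting terms: 0.1033 × V_1 = 0.01667  =>  V_1 = 0.1613 V
I_R2 = (V_1 - V_2)/R2 = (0.1613 - 0)/10 = 0.01613 A
|I_R2| = 0.01613 A

Final answer: |I_R2| = 0.01613 A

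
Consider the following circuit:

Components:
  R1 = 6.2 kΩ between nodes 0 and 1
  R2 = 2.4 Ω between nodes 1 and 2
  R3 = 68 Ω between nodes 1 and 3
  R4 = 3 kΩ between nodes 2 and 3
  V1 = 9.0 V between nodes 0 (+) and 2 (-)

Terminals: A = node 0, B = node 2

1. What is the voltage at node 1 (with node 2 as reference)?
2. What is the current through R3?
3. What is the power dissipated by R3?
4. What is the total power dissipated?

Nodal analysis, taking node 2 as the 0 V reference.
Source V1 fixes V_0 = 9 V.
KCL at each unknown node (sum of currents leaving = 0; resistances in Ω):
  Node 1: (V_1 - 9)/6200 + (V_1 - 0)/2.4 + (V_1 - V_3)/68 = 0
  Node 3: (V_3 - V_1)/68 + (V_3 - 0)/3000 = 0
Collecting terms (coefficients in siemens):
  0.4315·V_1 - 0.01471·V_3 = 0.001452
  0.01504·V_3 - 0.01471·V_1 = 0
Determinant D = (0.4315)(0.01504) - (-0.01471)(-0.01471) = 0.006274
V_1 = [(0.001452)(0.01504) - (-0.01471)(0)]/D = 0.00348 V
V_3 = [(0.4315)(0) - (0.001452)(-0.01471)]/D = 0.003403 V
Part 1:
  Read off the nodal solution: V_1 = 0.00348 V
Part 2:
  I_R3 = (V_1 - V_3)/R3 = (0.00348 - 0.003403)/68 = 0.000001134 A
  Magnitude: I_R3 = 0.000001134 A
Part 3:
  I_R3 = (V_1 - V_3)/R3 = (0.00348 - 0.003403)/68 = 0.000001134 A
  P_R3 = I_R3² × R3 = (0.000001134)² × 68 = 0.00000000008748 W
Part 4:
  Power in each resistor, P = (ΔV)²/R:
    P_R1 = (9 - 0.00348)²/6200 = 0.01305 W
    P_R2 = (0.00348 - 0)²/2.4 = 0.000005045 W
    P_R3 = (0.00348 - 0.003403)²/68 = 0.00000000008748 W
    P_R4 = (0 - 0.003403)²/3000 = 0.000000003859 W
  P_total = P_R1 + P_R2 + P_R3 + P_R4 = 0.01306 W

Final answers:
1. V_1 = 0.00348 V
2. I_R3 = 1.134e-06 A
3. P_R3 = 8.748e-11 W
4. P_total = 0.01306 W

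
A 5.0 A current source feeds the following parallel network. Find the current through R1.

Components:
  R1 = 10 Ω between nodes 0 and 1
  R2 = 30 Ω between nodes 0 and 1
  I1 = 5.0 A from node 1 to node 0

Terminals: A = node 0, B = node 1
All resistors sit directly between nodes 0 and 1, so they are in parallel and share one voltage V; the full source current 5 A splits among them.
1/R_par = 1/10 + 1/30 = 0.1333 S  =>  R_par = 7.5 Ω
V = I × R_par = 5 × 7.5 = 37.5 V
I_R1 = V/R1 = 37.5/10 = 3.75 A

Final answer: 3.75 A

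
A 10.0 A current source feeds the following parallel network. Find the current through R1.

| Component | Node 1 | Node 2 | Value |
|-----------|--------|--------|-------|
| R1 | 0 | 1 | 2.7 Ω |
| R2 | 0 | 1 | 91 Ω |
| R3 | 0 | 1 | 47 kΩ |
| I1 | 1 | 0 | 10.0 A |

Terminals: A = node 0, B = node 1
All resistors sit directly between nodes 0 and 1, so they are in parallel and share one voltage V; the full source current 10 A splits among them.
1/R_par = 1/2.7 + 1/91 + 1/47000 = 0.3814 S  =>  R_par = 2.622 Ω
V = I × R_par = 10 × 2.622 = 26.22 V
I_R1 = V/R1 = 26.22/2.7 = 9.711 A

Final answer: 9.711 A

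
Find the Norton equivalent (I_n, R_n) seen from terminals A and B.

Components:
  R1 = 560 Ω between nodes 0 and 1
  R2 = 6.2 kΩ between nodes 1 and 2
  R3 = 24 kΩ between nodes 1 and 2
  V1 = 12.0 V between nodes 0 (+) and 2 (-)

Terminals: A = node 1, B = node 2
Find the Thévenin equivalent first; then I_n = V_th/R_th and R_n = R_th.
Step 1 — V_th is the open-circuit voltage V_A - V_B (nothing connected across the terminals).
Nodal analysis, taking node 2 as the 0 V reference.
Source V1 fixes V_0 = 12 V.
KCL at each unknown node (sum of currents leaving = 0; resistances in Ω):
  Node 1: (V_1 - 12)/560 + (V_1 - 0)/6200 + (V_1 - 0)/24000 = 0
Collecting terms: 0.001989 × V_1 = 0.02143  =>  V_1 = 10.78 V
V_th = V_1 - V_2 = 10.78 - 0 = 10.78 V
Step 2 — R_th: zero the source — replace V1 by a short circuit (node 2 merges into node 0) — and find the resistance seen between A (node 1) and B (node 0).
Reduce the network between node 1 (A) and node 0 (B) by series/parallel combination:
  Rp1 = R1 ‖ R2 ‖ R3 (parallel, all between nodes 0 and 1) = 1/(1/560 + 1/6200 + 1/24000) = 502.8 Ω
R_th = 502.8 Ω
I_n = V_th/R_th = 10.78/502.8 = 0.02143 A, and R_n = R_th = 502.8 Ω

Final answer: I_n = 0.02143 A, R_n = 502.8 Ω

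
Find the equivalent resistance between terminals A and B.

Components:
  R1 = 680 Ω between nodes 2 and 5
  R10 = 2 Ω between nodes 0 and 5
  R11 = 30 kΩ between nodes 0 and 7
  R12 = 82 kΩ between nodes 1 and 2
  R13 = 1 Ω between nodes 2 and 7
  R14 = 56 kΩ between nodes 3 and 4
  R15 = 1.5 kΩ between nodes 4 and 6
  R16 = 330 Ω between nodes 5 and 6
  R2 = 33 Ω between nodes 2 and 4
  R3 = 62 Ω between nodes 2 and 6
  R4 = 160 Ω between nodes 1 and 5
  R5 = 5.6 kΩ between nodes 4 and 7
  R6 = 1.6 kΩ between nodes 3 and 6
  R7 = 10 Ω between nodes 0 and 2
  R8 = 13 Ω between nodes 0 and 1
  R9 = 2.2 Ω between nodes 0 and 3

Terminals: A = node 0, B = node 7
The network is not a plain series/parallel combination. Inject a 1 A test current into terminal A (node 0) and return it from terminal B (node 7); then R_eq = V_A / (1 A).
Nodal analysis, taking node 7 as the 0 V reference.
Current source I_test pushes 1 A into node 0 and draws it out of node 7.
KCL at each unknown node (sum of currents leaving = 0; resistances in Ω):
  Node 0: (V_0 - V_2)/10 + (V_0 - V_1)/13 + (V_0 - V_3)/2.2 + (V_0 - V_5)/2 + (V_0 - 0)/30000 - 1 = 0
  Node 1: (V_1 - V_0)/13 + (V_1 - V_5)/160 + (V_1 - V_2)/82000 = 0
  Node 2: (V_2 - V_0)/10 + (V_2 - V_1)/82000 + (V_2 - V_5)/680 + (V_2 - V_4)/33 + (V_2 - V_6)/62 + (V_2 - 0)/1 = 0
  Node 3: (V_3 - V_0)/2.2 + (V_3 - V_6)/1600 + (V_3 - V_4)/56000 = 0
  Node 4: (V_4 - V_2)/33 + (V_4 - V_3)/56000 + (V_4 - 0)/5600 + (V_4 - V_6)/1500 = 0
  Node 5: (V_5 - V_0)/2 + (V_5 - V_1)/160 + (V_5 - V_2)/680 + (V_5 - V_6)/330 = 0
  Node 6: (V_6 - V_2)/62 + (V_6 - V_3)/1600 + (V_6 - V_4)/1500 + (V_6 - V_5)/330 = 0
Collecting terms (coefficients in siemens):
  1.132·V_0 - 0.07692·V_1 - 0.1·V_2 - 0.4545·V_3 - 0.5·V_5 = 1
  0.08319·V_1 - 0.07692·V_0 - 0.0000122·V_2 - 0.00625·V_5 = 0
  1.148·V_2 - 0.1·V_0 - 0.0000122·V_1 - 0.0303·V_4 - 0.001471·V_5 - 0.01613·V_6 = 0
  0.4552·V_3 - 0.4545·V_0 - 0.00001786·V_4 - 0.000625·V_6 = 0
  0.03117·V_4 - 0.0303·V_2 - 0.00001786·V_3 - 0.0006667·V_6 = 0
  0.5108·V_5 - 0.5·V_0 - 0.00625·V_1 - 0.001471·V_2 - 0.00303·V_6 = 0
  0.02045·V_6 - 0.01613·V_2 - 0.000625·V_3 - 0.0006667·V_4 - 0.00303·V_5 = 0
Solving these 7 simultaneous equations (Gaussian elimination) gives:
  V_0 = 10.57 V, V_1 = 10.56 V, V_2 = 0.9995 V, V_3 = 10.56 V
  V_4 = 1.036 V, V_5 = 10.49 V, V_6 = 2.7 V
R_eq = V_0 / 1 A = 10.57 Ω

Final answer: 10.57 Ω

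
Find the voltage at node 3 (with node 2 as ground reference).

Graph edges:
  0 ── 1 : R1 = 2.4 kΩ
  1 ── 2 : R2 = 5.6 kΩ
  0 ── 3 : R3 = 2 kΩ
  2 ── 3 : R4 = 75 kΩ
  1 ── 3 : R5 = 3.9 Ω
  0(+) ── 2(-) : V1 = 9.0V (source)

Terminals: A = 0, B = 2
Nodal analysis, taking node 2 as the 0 V reference.
Source V1 fixes V_0 = 9 V.
KCL at each unknown node (sum of currents leaving = 0; resistances in Ω):
  Node 1: (V_1 - 9)/2400 + (V_1 - 0)/5600 + (V_1 - V_3)/3.9 = 0
  Node 3: (V_3 - 9)/2000 + (V_3 - 0)/75000 + (V_3 - V_1)/3.9 = 0
Collecting terms (coefficients in siemens):
  0.257·V_1 - 0.2564·V_3 = 0.00375
  0.2569·V_3 - 0.2564·V_1 = 0.0045
Determinant D = (0.257)(0.2569) - (-0.2564)(-0.2564) = 0.0002846
V_1 = [(0.00375)(0.2569) - (-0.2564)(0.0045)]/D = 7.441 V
V_3 = [(0.257)(0.0045) - (0.00375)(-0.2564)]/D = 7.443 V
The requested potential is V_3 = 7.443 V.

Final answer: V_3 = 7.443 V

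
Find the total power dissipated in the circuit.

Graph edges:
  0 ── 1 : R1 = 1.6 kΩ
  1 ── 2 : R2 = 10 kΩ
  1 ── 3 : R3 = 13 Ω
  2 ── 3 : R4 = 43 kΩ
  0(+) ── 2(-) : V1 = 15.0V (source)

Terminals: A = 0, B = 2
Nodal analysis, taking node 2 as the 0 V reference.
Source V1 fixes V_0 = 15 V.
KCL at each unknown node (sum of currents leaving = 0; resistances in Ω):
  Node 1: (V_1 - 15)/1600 + (V_1 - 0)/10000 + (V_1 - V_3)/13 = 0
  Node 3: (V_3 - V_1)/13 + (V_3 - 0)/43000 = 0
Collecting terms (coefficients in siemens):
  0.07765·V_1 - 0.07692·V_3 = 0.009375
  0.07695·V_3 - 0.07692·V_1 = 0
Determinant D = (0.07765)(0.07695) - (-0.07692)(-0.07692) = 0.00005757
V_1 = [(0.009375)(0.07695) - (-0.07692)(0)]/D = 12.53 V
V_3 = [(0.07765)(0) - (0.009375)(-0.07692)]/D = 12.53 V
Power in each resistor, P = (ΔV)²/R:
  P_R1 = (15 - 12.53)²/1600 = 0.003815 W
  P_R2 = (12.53 - 0)²/10000 = 0.0157 W
  P_R3 = (12.53 - 12.53)²/13 = 0.000001103 W
  P_R4 = (0 - 12.53)²/43000 = 0.003649 W
P_total = P_R1 + P_R2 + P_R3 + P_R4 = 0.02316 W

Final answer: 0.02316 W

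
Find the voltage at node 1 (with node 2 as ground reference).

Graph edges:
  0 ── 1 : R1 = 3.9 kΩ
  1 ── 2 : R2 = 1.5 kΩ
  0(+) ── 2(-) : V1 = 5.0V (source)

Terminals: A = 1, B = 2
Nodal analysis, taking node 2 as the 0 V reference.
Source V1 fixes V_0 = 5 V.
KCL at each unknown node (sum of currents leaving = 0; resistances in Ω):
  Node 1: (V_1 - 5)/3900 + (V_1 - 0)/1500 = 0
Collecting terms: 0.0009231 × V_1 = 0.001282  =>  V_1 = 1.389 V
The requested potential is V_1 = 1.389 V.

Final answer: V_1 = 1.389 V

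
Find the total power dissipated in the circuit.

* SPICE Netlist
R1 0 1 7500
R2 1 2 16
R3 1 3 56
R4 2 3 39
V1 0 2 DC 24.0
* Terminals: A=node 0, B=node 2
Nodal analysis, taking node 2 as the 0 V reference.
Source V1 fixes V_0 = 24 V.
KCL at each unknown node (sum of currents leaving = 0; resistances in Ω):
  Node 1: (V_1 - 24)/7500 + (V_1 - 0)/16 + (V_1 - V_3)/56 = 0
  Node 3: (V_3 - V_1)/56 + (V_3 - 0)/39 = 0
Collecting terms (coefficients in siemens):
  0.08049·V_1 - 0.01786·V_3 = 0.0032
  0.0435·V_3 - 0.01786·V_1 = 0
Determinant D = (0.08049)(0.0435) - (-0.01786)(-0.01786) = 0.003182
V_1 = [(0.0032)(0.0435) - (-0.01786)(0)]/D = 0.04374 V
V_3 = [(0.08049)(0) - (0.0032)(-0.01786)]/D = 0.01796 V
Power in each resistor, P = (ΔV)²/R:
  P_R1 = (24 - 0.04374)²/7500 = 0.07652 W
  P_R2 = (0.04374 - 0)²/16 = 0.0001196 W
  P_R3 = (0.04374 - 0.01796)²/56 = 0.00001187 W
  P_R4 = (0 - 0.01796)²/39 = 0.000008267 W
P_total = P_R1 + P_R2 + P_R3 + P_R4 = 0.07666 W

Final answer: 0.07666 W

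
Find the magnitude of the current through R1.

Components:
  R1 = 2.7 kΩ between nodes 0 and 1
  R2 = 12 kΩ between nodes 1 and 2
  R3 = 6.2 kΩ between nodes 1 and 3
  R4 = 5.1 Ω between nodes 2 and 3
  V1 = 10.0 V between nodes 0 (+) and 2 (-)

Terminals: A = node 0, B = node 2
Nodal analysis, taking node 2 as the 0 V reference.
Source V1 fixes V_0 = 10 V.
KCL at each unknown node (sum of currents leaving = 0; resistances in Ω):
  Node 1: (V_1 - 10)/2700 + (V_1 - 0)/12000 + (V_1 - V_3)/6200 = 0
  Node 3: (V_3 - V_1)/6200 + (V_3 - 0)/5.1 = 0
Collecting terms (coefficients in siemens):
  0.000615·V_1 - 0.0001613·V_3 = 0.003704
  0.1962·V_3 - 0.0001613·V_1 = 0
Determinant D = (0.000615)(0.1962) - (-0.0001613)(-0.0001613) = 0.0001207
V_1 = [(0.003704)(0.1962) - (-0.0001613)(0)]/D = 6.024 V
V_3 = [(0.000615)(0) - (0.003704)(-0.0001613)]/D = 0.004951 V
I_R1 = (V_0 - V_1)/R1 = (10 - 6.024)/2700 = 0.001473 A
|I_R1| = 0.001473 A

Final answer: |I_R1| = 0.001473 A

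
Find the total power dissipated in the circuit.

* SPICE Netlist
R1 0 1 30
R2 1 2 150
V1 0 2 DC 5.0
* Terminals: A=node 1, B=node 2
Nodal analysis, taking node 2 as the 0 V reference.
Source V1 fixes V_0 = 5 V.
KCL at each unknown node (sum of currents leaving = 0; resistances in Ω):
  Node 1: (V_1 - 5)/30 + (V_1 - 0)/150 = 0
Collecting terms: 0.04 × V_1 = 0.1667  =>  V_1 = 4.167 V
Power in each resistor, P = (ΔV)²/R:
  P_R1 = (5 - 4.167)²/30 = 0.02315 W
  P_R2 = (4.167 - 0)²/150 = 0.1157 W
P_total = P_R1 + P_R2 = 0.1389 W

Final answer: 0.1389 W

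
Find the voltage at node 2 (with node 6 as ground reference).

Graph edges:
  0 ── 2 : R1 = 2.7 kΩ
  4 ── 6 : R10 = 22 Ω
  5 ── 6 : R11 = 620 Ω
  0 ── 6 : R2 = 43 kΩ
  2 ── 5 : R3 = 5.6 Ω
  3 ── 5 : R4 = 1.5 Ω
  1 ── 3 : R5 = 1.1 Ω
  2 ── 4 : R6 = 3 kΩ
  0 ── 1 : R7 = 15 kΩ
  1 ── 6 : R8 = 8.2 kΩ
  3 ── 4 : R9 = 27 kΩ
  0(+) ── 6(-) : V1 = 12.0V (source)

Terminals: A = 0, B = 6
Nodal analysis, taking node 6 as the 0 V reference.
Source V1 fixes V_0 = 12 V.
KCL at each unknown node (sum of currents leaving = 0; resistances in Ω):
  Node 1: (V_1 - V_3)/1.1 + (V_1 - 12)/15000 + (V_1 - 0)/8200 = 0
  Node 2: (V_2 - 12)/2700 + (V_2 - V_5)/5.6 + (V_2 - V_4)/3000 = 0
  Node 3: (V_3 - V_5)/1.5 + (V_3 - V_1)/1.1 + (V_3 - V_4)/27000 = 0
  Node 4: (V_4 - V_2)/3000 + (V_4 - V_3)/27000 + (V_4 - 0)/22 = 0
  Node 5: (V_5 - V_2)/5.6 + (V_5 - V_3)/1.5 + (V_5 - 0)/620 = 0
Collecting terms (coefficients in siemens):
  0.9093·V_1 - 0.9091·V_3 = 0.0008
  0.1793·V_2 - 0.0003333·V_4 - 0.1786·V_5 = 0.004444
  1.576·V_3 - 0.9091·V_1 - 0.00003704·V_4 - 0.6667·V_5 = 0
  0.04582·V_4 - 0.0003333·V_2 - 0.00003704·V_3 = 0
  0.8469·V_5 - 0.1786·V_2 - 0.6667·V_3 = 0
Solving these 5 simultaneous equations (Gaussian elimination) gives:
  V_1 = 2.062 V, V_2 = 2.077 V, V_3 = 2.061 V, V_4 = 0.01678 V
  V_5 = 2.061 V
The requested potential is V_2 = 2.077 V.

Final answer: V_2 = 2.077 V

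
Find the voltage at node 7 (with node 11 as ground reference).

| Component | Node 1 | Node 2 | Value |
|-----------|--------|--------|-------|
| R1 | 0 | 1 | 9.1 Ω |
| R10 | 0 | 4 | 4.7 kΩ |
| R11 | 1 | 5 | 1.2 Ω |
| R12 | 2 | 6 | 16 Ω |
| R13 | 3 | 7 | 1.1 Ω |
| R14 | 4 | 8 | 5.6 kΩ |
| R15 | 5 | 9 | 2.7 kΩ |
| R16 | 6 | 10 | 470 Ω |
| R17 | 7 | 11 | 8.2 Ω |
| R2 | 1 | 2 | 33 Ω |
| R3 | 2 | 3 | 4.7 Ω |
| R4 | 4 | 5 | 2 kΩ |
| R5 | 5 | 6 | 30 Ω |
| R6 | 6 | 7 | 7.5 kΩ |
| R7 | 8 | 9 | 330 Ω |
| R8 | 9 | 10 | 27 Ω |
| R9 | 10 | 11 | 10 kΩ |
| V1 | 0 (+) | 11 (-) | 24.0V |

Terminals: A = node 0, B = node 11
Nodal analysis, taking node 11 as the 0 V reference.
Source V1 fixes V_0 = 24 V.
KCL at each unknown node (sum of currents leaving = 0; resistances in Ω):
  Node 1: (V_1 - 24)/9.1 + (V_1 - V_2)/33 + (V_1 - V_5)/1.2 = 0
  Node 2: (V_2 - V_1)/33 + (V_2 - V_3)/4.7 + (V_2 - V_6)/16 = 0
  Node 3: (V_3 - V_2)/4.7 + (V_3 - V_7)/1.1 = 0
  Node 4: (V_4 - V_5)/2000 + (V_4 - 24)/4700 + (V_4 - V_8)/5600 = 0
  Node 5: (V_5 - V_4)/2000 + (V_5 - V_6)/30 + (V_5 - V_1)/1.2 + (V_5 - V_9)/2700 = 0
  Node 6: (V_6 - V_5)/30 + (V_6 - V_7)/7500 + (V_6 - V_2)/16 + (V_6 - V_10)/470 = 0
  Node 7: (V_7 - V_6)/7500 + (V_7 - V_3)/1.1 + (V_7 - 0)/8.2 = 0
  Node 8: (V_8 - V_9)/330 + (V_8 - V_4)/5600 = 0
  Node 9: (V_9 - V_8)/330 + (V_9 - V_10)/27 + (V_9 - V_5)/2700 = 0
  Node 10: (V_10 - V_9)/27 + (V_10 - 0)/10000 + (V_10 - V_6)/470 = 0
Collecting terms (coefficients in siemens):
  0.9735·V_1 - 0.0303·V_2 - 0.8333·V_5 = 2.637
  0.3056·V_2 - 0.0303·V_1 - 0.2128·V_3 - 0.0625·V_6 = 0
  1.122·V_3 - 0.2128·V_2 - 0.9091·V_7 = 0
  0.0008913·V_4 - 0.0005·V_5 - 0.0001786·V_8 = 0.005106
  0.8675·V_5 - 0.8333·V_1 - 0.0005·V_4 - 0.03333·V_6 - 0.0003704·V_9 = 0
  0.09809·V_6 - 0.0625·V_2 - 0.03333·V_5 - 0.0001333·V_7 - 0.002128·V_10 = 0
  1.031·V_7 - 0.9091·V_3 - 0.0001333·V_6 = 0
  0.003209·V_8 - 0.0001786·V_4 - 0.00303·V_9 = 0
  0.04044·V_9 - 0.0003704·V_5 - 0.00303·V_8 - 0.03704·V_10 = 0
  0.03926·V_10 - 0.002128·V_6 - 0.03704·V_9 = 0
Solving these 10 simultaneous equations (Gaussian elimination) gives:
  V_1 = 18.86 V, V_2 = 7.908 V, V_3 = 5.256 V, V_4 = 18.75 V
  V_5 = 18.57 V, V_6 = 11.63 V, V_7 = 4.635 V, V_8 = 12.98 V
  V_9 = 12.64 V, V_10 = 12.56 V
The requested potential is V_7 = 4.635 V.

Final answer: V_7 = 4.635 V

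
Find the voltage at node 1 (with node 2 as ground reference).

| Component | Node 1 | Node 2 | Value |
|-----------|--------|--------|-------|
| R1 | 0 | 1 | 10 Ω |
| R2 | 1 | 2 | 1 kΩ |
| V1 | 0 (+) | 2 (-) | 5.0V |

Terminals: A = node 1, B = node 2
Nodal analysis, taking node 2 as the 0 V reference.
Source V1 fixes V_0 = 5 V.
KCL at each unknown node (sum of currents leaving = 0; resistances in Ω):
  Node 1: (V_1 - 5)/10 + (V_1 - 0)/1000 = 0
Collecting terms: 0.101 × V_1 = 0.5  =>  V_1 = 4.95 V
The requested potential is V_1 = 4.95 V.

Final answer: V_1 = 4.95 V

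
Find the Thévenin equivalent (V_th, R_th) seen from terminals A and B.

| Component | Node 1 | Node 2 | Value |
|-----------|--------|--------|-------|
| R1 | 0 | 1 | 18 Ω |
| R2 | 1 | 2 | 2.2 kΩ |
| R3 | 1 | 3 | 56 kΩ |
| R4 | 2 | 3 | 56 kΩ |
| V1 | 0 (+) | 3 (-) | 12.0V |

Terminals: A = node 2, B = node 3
Step 1 — V_th is the open-circuit voltage V_A - V_B (nothing connected across the terminals).
Nodal analysis, taking node 3 as the 0 V reference.
Source V1 fixes V_0 = 12 V.
KCL at each unknown node (sum of currents leaving = 0; resistances in Ω):
  Node 1: (V_1 - 12)/18 + (V_1 - V_2)/2200 + (V_1 - 0)/56000 = 0
  Node 2: (V_2 - V_1)/2200 + (V_2 - 0)/56000 = 0
Collecting terms (coefficients in siemens):
  0.05603·V_1 - 0.0004545·V_2 = 0.6667
  0.0004724·V_2 - 0.0004545·V_1 = 0
Determinant D = (0.05603)(0.0004724) - (-0.0004545)(-0.0004545) = 0.00002626
V_1 = [(0.6667)(0.0004724) - (-0.0004545)(0)]/D = 11.99 V
V_2 = [(0.05603)(0) - (0.6667)(-0.0004545)]/D = 11.54 V
V_th = V_2 - V_3 = 11.54 - 0 = 11.54 V
Step 2 — R_th: zero the source — replace V1 by a short circuit (node 3 merges into node 0) — and find the resistance seen between A (node 2) and B (node 0).
Reduce the network between node 2 (A) and node 0 (B) by series/parallel combination:
  Rp1 = R1 ‖ R3 (parallel, both between nodes 0 and 1) = 1/(1/18 + 1/56000) = 17.99 Ω
  Rs1 = R2 + Rp1 (series, joined only at node 1) = 2200 + 17.99 = 2218 Ω
  Rp2 = R4 ‖ Rs1 (parallel, both between nodes 0 and 2) = 1/(1/56000 + 1/2218) = 2133 Ω
R_th = 2.133 kΩ

Final answer: V_th = 11.54 V, R_th = 2.133 kΩ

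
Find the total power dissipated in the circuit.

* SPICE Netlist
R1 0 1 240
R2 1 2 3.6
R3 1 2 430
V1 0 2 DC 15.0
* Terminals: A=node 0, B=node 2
Nodal analysis, taking node 2 as the 0 V reference.
Source V1 fixes V_0 = 15 V.
KCL at each unknown node (sum of currents leaving = 0; resistances in Ω):
  Node 1: (V_1 - 15)/240 + (V_1 - 0)/3.6 + (V_1 - 0)/430 = 0
Collecting terms: 0.2843 × V_1 = 0.0625  =>  V_1 = 0.2199 V
Power in each resistor, P = (ΔV)²/R:
  P_R1 = (15 - 0.2199)²/240 = 0.9102 W
  P_R2 = (0.2199 - 0)²/3.6 = 0.01343 W
  P_R3 = (0.2199 - 0)²/430 = 0.0001124 W
P_total = P_R1 + P_R2 + P_R3 = 0.9238 W

Final answer: 0.9238 W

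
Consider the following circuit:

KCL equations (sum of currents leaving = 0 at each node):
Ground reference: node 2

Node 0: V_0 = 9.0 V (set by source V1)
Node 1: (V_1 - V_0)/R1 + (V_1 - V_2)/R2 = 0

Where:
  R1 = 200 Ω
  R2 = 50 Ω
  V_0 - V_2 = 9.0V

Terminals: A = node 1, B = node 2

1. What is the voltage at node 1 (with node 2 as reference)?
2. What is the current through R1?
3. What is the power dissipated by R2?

Nodal analysis, taking node 2 as the 0 V reference.
Source V1 fixes V_0 = 9 V.
KCL at each unknown node (sum of currents leaving = 0; resistances in Ω):
  Node 1: (V_1 - 9)/200 + (V_1 - 0)/50 = 0
Collecting terms: 0.025 × V_1 = 0.045  =>  V_1 = 1.8 V
Part 1:
  Read off the nodal solution: V_1 = 1.8 V
Part 2:
  I_R1 = (V_0 - V_1)/R1 = (9 - 1.8)/200 = 0.036 A
  Magnitude: I_R1 = 0.036 A
Part 3:
  I_R2 = (V_1 - V_2)/R2 = (1.8 - 0)/50 = 0.036 A
  P_R2 = I_R2² × R2 = (0.036)² × 50 = 0.0648 W

Final answers:
1. V_1 = 1.8 V
2. I_R1 = 0.036 A
3. P_R2 = 0.0648 W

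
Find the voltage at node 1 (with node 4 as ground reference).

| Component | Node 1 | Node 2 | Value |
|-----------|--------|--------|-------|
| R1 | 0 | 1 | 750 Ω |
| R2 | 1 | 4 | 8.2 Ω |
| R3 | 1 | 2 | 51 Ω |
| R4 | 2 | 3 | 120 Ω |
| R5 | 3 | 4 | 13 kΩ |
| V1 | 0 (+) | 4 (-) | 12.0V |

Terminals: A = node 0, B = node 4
Nodal analysis, taking node 4 as the 0 V reference.
Source V1 fixes V_0 = 12 V.
KCL at each unknown node (sum of currents leaving = 0; resistances in Ω):
  Node 1: (V_1 - 12)/750 + (V_1 - 0)/8.2 + (V_1 - V_2)/51 = 0
  Node 2: (V_2 - V_1)/51 + (V_2 - V_3)/120 = 0
  Node 3: (V_3 - V_2)/120 + (V_3 - 0)/13000 = 0
Collecting terms (coefficients in siemens):
  0.1429·V_1 - 0.01961·V_2 = 0.016
  0.02794·V_2 - 0.01961·V_1 - 0.008333·V_3 = 0
  0.00841·V_3 - 0.008333·V_2 = 0
Solving these 3 simultaneous equations (Gaussian elimination) gives:
  V_1 = 0.1297 V, V_2 = 0.1292 V, V_3 = 0.128 V
The requested potential is V_1 = 0.1297 V.

Final answer: V_1 = 0.1297 V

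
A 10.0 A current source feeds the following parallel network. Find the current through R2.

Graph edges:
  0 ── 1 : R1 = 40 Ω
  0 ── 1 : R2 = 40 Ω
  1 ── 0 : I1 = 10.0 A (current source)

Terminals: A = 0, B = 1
All resistors sit directly between nodes 0 and 1, so they are in parallel and share one voltage V; the full source current 10 A splits among them.
1/R_par = 1/40 + 1/40 = 0.05 S  =>  R_par = 20 Ω
V = I × R_par = 10 × 20 = 200 V
I_R2 = V/R2 = 200/40 = 5 A

Final answer: 5 A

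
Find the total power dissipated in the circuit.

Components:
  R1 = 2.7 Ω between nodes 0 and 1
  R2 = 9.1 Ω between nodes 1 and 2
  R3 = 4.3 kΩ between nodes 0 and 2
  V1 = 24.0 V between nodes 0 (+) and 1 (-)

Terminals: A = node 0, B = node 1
Nodal analysis, taking node 1 as the 0 V reference.
Source V1 fixes V_0 = 24 V.
KCL at each unknown node (sum of currents leaving = 0; resistances in Ω):
  Node 2: (V_2 - 0)/9.1 + (V_2 - 24)/4300 = 0
Collecting terms: 0.1101 × V_2 = 0.005581  =>  V_2 = 0.05068 V
Power in each resistor, P = (ΔV)²/R:
  P_R1 = (24 - 0)²/2.7 = 213.3 W
  P_R2 = (0 - 0.05068)²/9.1 = 0.0002823 W
  P_R3 = (24 - 0.05068)²/4300 = 0.1334 W
P_total = P_R1 + P_R2 + P_R3 = 213.5 W

Final answer: 213.5 W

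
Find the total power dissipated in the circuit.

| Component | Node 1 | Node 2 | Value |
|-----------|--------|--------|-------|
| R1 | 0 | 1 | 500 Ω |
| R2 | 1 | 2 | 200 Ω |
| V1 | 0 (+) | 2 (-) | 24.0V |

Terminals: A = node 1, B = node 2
Nodal analysis, taking node 2 as the 0 V reference.
Source V1 fixes V_0 = 24 V.
KCL at each unknown node (sum of currents leaving = 0; resistances in Ω):
  Node 1: (V_1 - 24)/500 + (V_1 - 0)/200 = 0
Collecting terms: 0.007 × V_1 = 0.048  =>  V_1 = 6.857 V
Power in each resistor, P = (ΔV)²/R:
  P_R1 = (24 - 6.857)²/500 = 0.5878 W
  P_R2 = (6.857 - 0)²/200 = 0.2351 W
P_total = P_R1 + P_R2 = 0.8229 W

Final answer: 0.8229 W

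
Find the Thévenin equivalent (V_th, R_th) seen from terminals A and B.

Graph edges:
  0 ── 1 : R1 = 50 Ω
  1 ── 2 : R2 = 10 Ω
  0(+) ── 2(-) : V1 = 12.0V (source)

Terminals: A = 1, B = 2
Step 1 — V_th is the open-circuit voltage V_A - V_B (nothing connected across the terminals).
Nodal analysis, taking node 2 as the 0 V reference.
Source V1 fixes V_0 = 12 V.
KCL at each unknown node (sum of currents leaving = 0; resistances in Ω):
  Node 1: (V_1 - 12)/50 + (V_1 - 0)/10 = 0
Collecting terms: 0.12 × V_1 = 0.24  =>  V_1 = 2 V
V_th = V_1 - V_2 = 2 - 0 = 2 V
Step 2 — R_th: zero the source — replace V1 by a short circuit (node 2 merges into node 0) — and find the resistance seen between A (node 1) and B (node 0).
Reduce the network between node 1 (A) and node 0 (B) by series/parallel combination:
  Rp1 = R1 ‖ R2 (parallel, both between nodes 0 and 1) = 1/(1/50 + 1/10) = 8.333 Ω
R_th = 8.333 Ω

Final answer: V_th = 2 V, R_th = 8.333 Ω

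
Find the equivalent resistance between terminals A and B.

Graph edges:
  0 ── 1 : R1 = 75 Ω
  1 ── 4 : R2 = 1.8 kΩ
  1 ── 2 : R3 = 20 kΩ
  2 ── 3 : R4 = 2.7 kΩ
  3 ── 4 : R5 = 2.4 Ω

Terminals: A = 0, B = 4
Reduce the network between node 0 (A) and node 4 (B) by series/parallel combination:
  Rs1 = R3 + R4 (series, joined only at node 2) = 20000 + 2700 = 22700 Ω
  Rs2 = R5 + Rs1 (series, joined only at node 3) = 2.4 + 22700 = 22700 Ω
  Rp1 = R2 ‖ Rs2 (parallel, both between nodes 1 and 4) = 1/(1/1800 + 1/22700) = 1668 Ω
  Rs3 = R1 + Rp1 (series, joined only at node 1) = 75 + 1668 = 1743 Ω
R_eq = 1.743 kΩ

Final answer: 1.743 kΩ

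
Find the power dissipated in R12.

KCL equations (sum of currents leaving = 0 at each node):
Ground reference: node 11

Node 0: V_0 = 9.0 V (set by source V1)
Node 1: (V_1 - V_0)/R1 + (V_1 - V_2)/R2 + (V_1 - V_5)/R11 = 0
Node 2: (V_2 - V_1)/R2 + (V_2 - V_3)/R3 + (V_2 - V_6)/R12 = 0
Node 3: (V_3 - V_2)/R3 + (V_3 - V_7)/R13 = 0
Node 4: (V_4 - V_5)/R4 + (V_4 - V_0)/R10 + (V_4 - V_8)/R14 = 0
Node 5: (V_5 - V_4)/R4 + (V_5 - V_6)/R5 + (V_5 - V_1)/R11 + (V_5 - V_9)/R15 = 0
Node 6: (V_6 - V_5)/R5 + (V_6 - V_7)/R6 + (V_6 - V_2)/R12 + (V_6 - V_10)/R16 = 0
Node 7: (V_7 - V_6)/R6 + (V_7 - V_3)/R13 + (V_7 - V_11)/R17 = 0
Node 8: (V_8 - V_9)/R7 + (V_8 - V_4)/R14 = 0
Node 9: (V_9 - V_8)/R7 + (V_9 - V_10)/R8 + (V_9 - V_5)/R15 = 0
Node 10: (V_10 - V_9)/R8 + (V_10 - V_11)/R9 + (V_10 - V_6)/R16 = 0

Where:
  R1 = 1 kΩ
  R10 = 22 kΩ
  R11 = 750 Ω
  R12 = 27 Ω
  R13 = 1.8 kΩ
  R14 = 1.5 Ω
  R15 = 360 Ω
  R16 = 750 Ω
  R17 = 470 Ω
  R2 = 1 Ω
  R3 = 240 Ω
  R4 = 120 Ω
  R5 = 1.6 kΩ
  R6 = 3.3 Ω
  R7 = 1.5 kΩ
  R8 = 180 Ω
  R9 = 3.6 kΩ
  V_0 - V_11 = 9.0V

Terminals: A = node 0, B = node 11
Nodal analysis, taking node 11 as the 0 V reference.
Source V1 fixes V_0 = 9 V.
KCL at each unknown node (sum of currents leaving = 0; resistances in Ω):
  Node 1: (V_1 - 9)/1000 + (V_1 - V_2)/1 + (V_1 - V_5)/750 = 0
  Node 2: (V_2 - V_1)/1 + (V_2 - V_3)/240 + (V_2 - V_6)/27 = 0
  Node 3: (V_3 - V_2)/240 + (V_3 - V_7)/1800 = 0
  Node 4: (V_4 - V_5)/120 + (V_4 - 9)/22000 + (V_4 - V_8)/1.5 = 0
  Node 5: (V_5 - V_4)/120 + (V_5 - V_6)/1600 + (V_5 - V_1)/750 + (V_5 - V_9)/360 = 0
  Node 6: (V_6 - V_5)/1600 + (V_6 - V_7)/3.3 + (V_6 - V_2)/27 + (V_6 - V_10)/750 = 0
  Node 7: (V_7 - V_6)/3.3 + (V_7 - V_3)/1800 + (V_7 - 0)/470 = 0
  Node 8: (V_8 - V_9)/1500 + (V_8 - V_4)/1.5 = 0
  Node 9: (V_9 - V_8)/1500 + (V_9 - V_10)/180 + (V_9 - V_5)/360 = 0
  Node 10: (V_10 - V_9)/180 + (V_10 - 0)/3600 + (V_10 - V_6)/750 = 0
Collecting terms (coefficients in siemens):
  1.002·V_1 - 1·V_2 - 0.001333·V_5 = 0.009
  1.041·V_2 - 1·V_1 - 0.004167·V_3 - 0.03704·V_6 = 0
  0.004722·V_3 - 0.004167·V_2 - 0.0005556·V_7 = 0
  0.675·V_4 - 0.008333·V_5 - 0.6667·V_8 = 0.0004091
  0.01307·V_5 - 0.001333·V_1 - 0.008333·V_4 - 0.000625·V_6 - 0.002778·V_9 = 0
  0.342·V_6 - 0.03704·V_2 - 0.000625·V_5 - 0.303·V_7 - 0.001333·V_10 = 0
  0.3057·V_7 - 0.0005556·V_3 - 0.303·V_6 = 0
  0.6673·V_8 - 0.6667·V_4 - 0.0006667·V_9 = 0
  0.009·V_9 - 0.002778·V_5 - 0.0006667·V_8 - 0.005556·V_10 = 0
  0.007167·V_10 - 0.001333·V_6 - 0.005556·V_9 = 0
Solving these 10 simultaneous equations (Gaussian elimination) gives:
  V_1 = 2.869 V, V_2 = 2.863 V, V_3 = 2.842 V, V_4 = 2.752 V
  V_5 = 2.73 V, V_6 = 2.705 V, V_7 = 2.686 V, V_8 = 2.752 V
  V_9 = 2.602 V, V_10 = 2.52 V
I_R12 = (V_2 - V_6)/R12 = (2.863 - 2.705)/27 = 0.005859 A
P_R12 = I_R12² × R12 = (0.005859)² × 27 = 0.0009268 W

Final answer: 0.0009268 W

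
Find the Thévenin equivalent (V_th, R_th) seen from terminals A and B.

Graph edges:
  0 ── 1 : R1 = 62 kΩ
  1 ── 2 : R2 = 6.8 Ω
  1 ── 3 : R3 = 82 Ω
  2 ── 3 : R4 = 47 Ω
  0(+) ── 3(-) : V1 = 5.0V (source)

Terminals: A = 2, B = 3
Step 1 — V_th is the open-circuit voltage V_A - V_B (nothing connected across the terminals).
Nodal analysis, taking node 3 as the 0 V reference.
Source V1 fixes V_0 = 5 V.
KCL at each unknown node (sum of currents leaving = 0; resistances in Ω):
  Node 1: (V_1 - 5)/62000 + (V_1 - V_2)/6.8 + (V_1 - 0)/82 = 0
  Node 2: (V_2 - V_1)/6.8 + (V_2 - 0)/47 = 0
Collecting terms (coefficients in siemens):
  0.1593·V_1 - 0.1471·V_2 = 0.00008065
  0.1683·V_2 - 0.1471·V_1 = 0
Determinant D = (0.1593)(0.1683) - (-0.1471)(-0.1471) = 0.005184
V_1 = [(0.00008065)(0.1683) - (-0.1471)(0)]/D = 0.002618 V
V_2 = [(0.1593)(0) - (0.00008065)(-0.1471)]/D = 0.002288 V
V_th = V_2 - V_3 = 0.002288 - 0 = 0.002288 V
Step 2 — R_th: zero the source — replace V1 by a short circuit (node 3 merges into node 0) — and find the resistance seen between A (node 2) and B (node 0).
Reduce the network between node 2 (A) and node 0 (B) by series/parallel combination:
  Rp1 = R1 ‖ R3 (parallel, both between nodes 0 and 1) = 1/(1/62000 + 1/82) = 81.89 Ω
  Rs1 = R2 + Rp1 (series, joined only at node 1) = 6.8 + 81.89 = 88.69 Ω
  Rp2 = R4 ‖ Rs1 (parallel, both between nodes 0 and 2) = 1/(1/47 + 1/88.69) = 30.72 Ω
R_th = 30.72 Ω

Final answer: V_th = 0.002288 V, R_th = 30.72 Ω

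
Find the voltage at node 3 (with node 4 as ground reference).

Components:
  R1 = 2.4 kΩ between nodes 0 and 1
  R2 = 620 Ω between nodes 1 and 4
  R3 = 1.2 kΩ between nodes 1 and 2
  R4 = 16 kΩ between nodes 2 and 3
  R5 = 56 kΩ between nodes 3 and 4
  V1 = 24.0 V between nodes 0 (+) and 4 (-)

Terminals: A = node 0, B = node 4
Nodal analysis, taking node 4 as the 0 V reference.
Source V1 fixes V_0 = 24 V.
KCL at each unknown node (sum of currents leaving = 0; resistances in Ω):
  Node 1: (V_1 - 24)/2400 + (V_1 - 0)/620 + (V_1 - V_2)/1200 = 0
  Node 2: (V_2 - V_1)/1200 + (V_2 - V_3)/16000 = 0
  Node 3: (V_3 - V_2)/16000 + (V_3 - 0)/56000 = 0
Collecting terms (coefficients in siemens):
  0.002863·V_1 - 0.0008333·V_2 = 0.01
  0.0008958·V_2 - 0.0008333·V_1 - 0.0000625·V_3 = 0
  0.00008036·V_3 - 0.0000625·V_2 = 0
Solving these 3 simultaneous equations (Gaussian elimination) gives:
  V_1 = 4.894 V, V_2 = 4.814 V, V_3 = 3.744 V
The requested potential is V_3 = 3.744 V.

Final answer: V_3 = 3.744 V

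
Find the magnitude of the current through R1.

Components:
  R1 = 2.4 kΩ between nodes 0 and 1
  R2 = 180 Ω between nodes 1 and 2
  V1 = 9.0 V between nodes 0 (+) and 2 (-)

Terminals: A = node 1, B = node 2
Nodal analysis, taking node 2 as the 0 V reference.
Source V1 fixes V_0 = 9 V.
KCL at each unknown node (sum of currents leaving = 0; resistances in Ω):
  Node 1: (V_1 - 9)/2400 + (V_1 - 0)/180 = 0
Collecting terms: 0.005972 × V_1 = 0.00375  =>  V_1 = 0.6279 V
I_R1 = (V_0 - V_1)/R1 = (9 - 0.6279)/2400 = 0.003488 A
|I_R1| = 0.003488 A

Final answer: |I_R1| = 0.003488 A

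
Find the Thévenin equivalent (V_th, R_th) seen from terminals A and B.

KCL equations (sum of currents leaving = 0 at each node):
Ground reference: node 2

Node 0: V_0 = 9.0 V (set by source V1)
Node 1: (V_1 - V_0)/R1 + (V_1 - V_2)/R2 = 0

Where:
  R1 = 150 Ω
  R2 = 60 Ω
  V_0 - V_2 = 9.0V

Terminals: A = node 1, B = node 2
Step 1 — V_th is the open-circuit voltage V_A - V_B (nothing connected across the terminals).
Nodal analysis, taking node 2 as the 0 V reference.
Source V1 fixes V_0 = 9 V.
KCL at each unknown node (sum of currents leaving = 0; resistances in Ω):
  Node 1: (V_1 - 9)/150 + (V_1 - 0)/60 = 0
Collecting terms: 0.02333 × V_1 = 0.06  =>  V_1 = 2.571 V
V_th = V_1 - V_2 = 2.571 - 0 = 2.571 V
Step 2 — R_th: zero the source — replace V1 by a short circuit (node 2 merges into node 0) — and find the resistance seen between A (node 1) and B (node 0).
Reduce the network between node 1 (A) and node 0 (B) by series/parallel combination:
  Rp1 = R1 ‖ R2 (parallel, both between nodes 0 and 1) = 1/(1/150 + 1/60) = 42.86 Ω
R_th = 42.86 Ω

Final answer: V_th = 2.571 V, R_th = 42.86 Ω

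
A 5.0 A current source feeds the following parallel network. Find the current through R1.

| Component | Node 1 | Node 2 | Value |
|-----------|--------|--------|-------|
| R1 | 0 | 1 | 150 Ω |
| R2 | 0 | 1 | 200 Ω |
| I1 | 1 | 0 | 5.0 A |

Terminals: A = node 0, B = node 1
All resistors sit directly between nodes 0 and 1, so they are in parallel and share one voltage V; the full source current 5 A splits among them.
1/R_par = 1/150 + 1/200 = 0.01167 S  =>  R_par = 85.71 Ω
V = I × R_par = 5 × 85.71 = 428.6 V
I_R1 = V/R1 = 428.6/150 = 2.857 A

Final answer: 2.857 A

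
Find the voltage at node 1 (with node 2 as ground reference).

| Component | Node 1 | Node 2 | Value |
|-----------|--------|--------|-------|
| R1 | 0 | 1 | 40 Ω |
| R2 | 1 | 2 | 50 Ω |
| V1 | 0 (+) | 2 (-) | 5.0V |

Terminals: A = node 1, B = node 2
Nodal analysis, taking node 2 as the 0 V reference.
Source V1 fixes V_0 = 5 V.
KCL at each unknown node (sum of currents leaving = 0; resistances in Ω):
  Node 1: (V_1 - 5)/40 + (V_1 - 0)/50 = 0
Collecting terms: 0.045 × V_1 = 0.125  =>  V_1 = 2.778 V
The requested potential is V_1 = 2.778 V.

Final answer: V_1 = 2.778 V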